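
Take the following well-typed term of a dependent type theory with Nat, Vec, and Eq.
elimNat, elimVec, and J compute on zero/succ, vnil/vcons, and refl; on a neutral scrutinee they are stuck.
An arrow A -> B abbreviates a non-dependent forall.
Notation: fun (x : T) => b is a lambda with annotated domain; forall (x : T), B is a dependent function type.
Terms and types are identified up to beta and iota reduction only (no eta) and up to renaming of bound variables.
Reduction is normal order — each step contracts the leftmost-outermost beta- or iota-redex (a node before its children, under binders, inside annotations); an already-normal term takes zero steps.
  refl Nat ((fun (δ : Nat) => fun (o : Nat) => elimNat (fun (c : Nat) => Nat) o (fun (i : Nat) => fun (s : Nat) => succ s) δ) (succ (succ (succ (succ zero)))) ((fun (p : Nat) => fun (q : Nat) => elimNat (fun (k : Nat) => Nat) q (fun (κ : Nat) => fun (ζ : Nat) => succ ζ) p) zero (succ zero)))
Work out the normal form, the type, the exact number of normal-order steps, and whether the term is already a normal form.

reduced normal form:
  refl Nat (succ (succ (succ (succ (succ zero)))))
type:
  Eq Nat (succ (succ (succ (succ (succ zero))))) (succ (succ (succ (succ (succ zero)))))
normal-order step count: 18
term was already normal: no
first redex: a beta-redex


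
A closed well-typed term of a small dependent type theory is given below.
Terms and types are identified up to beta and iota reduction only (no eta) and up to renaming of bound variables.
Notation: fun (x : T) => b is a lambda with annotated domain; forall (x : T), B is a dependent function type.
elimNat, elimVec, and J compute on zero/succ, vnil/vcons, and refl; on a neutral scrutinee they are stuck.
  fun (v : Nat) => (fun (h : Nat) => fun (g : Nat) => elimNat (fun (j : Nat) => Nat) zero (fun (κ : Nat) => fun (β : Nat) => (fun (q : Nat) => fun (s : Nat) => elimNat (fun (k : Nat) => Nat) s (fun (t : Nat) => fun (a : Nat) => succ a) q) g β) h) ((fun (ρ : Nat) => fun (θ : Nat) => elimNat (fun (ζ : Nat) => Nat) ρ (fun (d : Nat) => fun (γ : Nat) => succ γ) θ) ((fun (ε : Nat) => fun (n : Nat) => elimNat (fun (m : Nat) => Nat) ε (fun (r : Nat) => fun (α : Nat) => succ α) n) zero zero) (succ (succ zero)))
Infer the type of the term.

inferred type:
  forall (v : Nat), forall (h : Nat), Nat


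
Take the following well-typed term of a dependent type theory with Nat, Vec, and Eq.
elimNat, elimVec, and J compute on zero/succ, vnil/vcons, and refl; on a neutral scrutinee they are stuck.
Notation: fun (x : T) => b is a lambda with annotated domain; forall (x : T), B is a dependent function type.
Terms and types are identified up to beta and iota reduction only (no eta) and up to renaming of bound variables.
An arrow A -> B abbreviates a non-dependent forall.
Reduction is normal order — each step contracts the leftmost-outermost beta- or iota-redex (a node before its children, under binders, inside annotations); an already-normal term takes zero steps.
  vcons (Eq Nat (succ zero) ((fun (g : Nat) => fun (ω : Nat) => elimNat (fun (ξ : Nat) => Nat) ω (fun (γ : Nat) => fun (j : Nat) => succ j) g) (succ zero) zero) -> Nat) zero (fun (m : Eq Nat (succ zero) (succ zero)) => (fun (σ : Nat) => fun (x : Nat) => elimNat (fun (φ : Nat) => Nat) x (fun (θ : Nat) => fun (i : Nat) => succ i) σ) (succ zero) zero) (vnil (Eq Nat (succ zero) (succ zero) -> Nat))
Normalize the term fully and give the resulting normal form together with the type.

reduced normal form:
  vcons (Eq Nat (succ zero) (succ zero) -> Nat) zero (fun (g : Eq Nat (succ zero) (succ zero)) => succ zero) (vnil (Eq Nat (succ zero) (succ zero) -> Nat))
inferred type:
  Vec (Eq Nat (succ zero) (succ zero) -> Nat) (succ zero)
observation: the term reaches its normal form after 12 normal-order steps.


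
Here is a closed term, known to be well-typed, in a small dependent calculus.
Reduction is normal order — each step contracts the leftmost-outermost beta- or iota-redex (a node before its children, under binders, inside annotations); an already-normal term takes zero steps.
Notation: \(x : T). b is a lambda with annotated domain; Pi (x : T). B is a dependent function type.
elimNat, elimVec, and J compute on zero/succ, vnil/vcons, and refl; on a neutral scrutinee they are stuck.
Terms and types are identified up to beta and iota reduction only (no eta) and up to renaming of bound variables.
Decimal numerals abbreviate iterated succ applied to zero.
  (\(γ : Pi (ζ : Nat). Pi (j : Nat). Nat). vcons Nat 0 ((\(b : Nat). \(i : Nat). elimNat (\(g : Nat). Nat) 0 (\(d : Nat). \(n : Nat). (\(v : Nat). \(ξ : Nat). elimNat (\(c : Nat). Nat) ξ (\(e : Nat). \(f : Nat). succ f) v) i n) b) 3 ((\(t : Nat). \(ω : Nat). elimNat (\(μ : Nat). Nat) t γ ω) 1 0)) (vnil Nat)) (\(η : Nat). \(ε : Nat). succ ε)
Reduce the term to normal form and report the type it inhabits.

resulting normal form:
  vcons Nat 0 3 (vnil Nat)
type:
  Vec Nat 1
observation: reduction starts at a beta-redex, and 40 normal-order steps reach the normal form.


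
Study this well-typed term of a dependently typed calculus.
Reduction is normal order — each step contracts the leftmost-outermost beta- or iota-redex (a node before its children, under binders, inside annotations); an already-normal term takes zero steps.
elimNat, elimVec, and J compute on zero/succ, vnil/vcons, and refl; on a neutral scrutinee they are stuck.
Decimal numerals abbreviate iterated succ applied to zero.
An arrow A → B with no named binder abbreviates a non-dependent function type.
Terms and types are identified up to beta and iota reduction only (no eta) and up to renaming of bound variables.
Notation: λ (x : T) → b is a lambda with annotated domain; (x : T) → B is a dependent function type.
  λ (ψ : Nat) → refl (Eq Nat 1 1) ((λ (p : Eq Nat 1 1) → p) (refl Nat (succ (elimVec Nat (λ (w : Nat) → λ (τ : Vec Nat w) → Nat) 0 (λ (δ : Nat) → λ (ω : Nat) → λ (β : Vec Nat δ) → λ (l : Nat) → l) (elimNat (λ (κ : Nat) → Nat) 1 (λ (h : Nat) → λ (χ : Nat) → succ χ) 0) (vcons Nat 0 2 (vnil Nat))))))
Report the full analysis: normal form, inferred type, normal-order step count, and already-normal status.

resulting normal form:
  λ (ψ : Nat) → refl (Eq Nat 1 1) (refl Nat 1)
type:
  Nat → Eq (Eq Nat 1 1) (refl Nat 1) (refl Nat 1)
reduction steps (normal order): 7
started in normal form: no
first redex: a beta-redex


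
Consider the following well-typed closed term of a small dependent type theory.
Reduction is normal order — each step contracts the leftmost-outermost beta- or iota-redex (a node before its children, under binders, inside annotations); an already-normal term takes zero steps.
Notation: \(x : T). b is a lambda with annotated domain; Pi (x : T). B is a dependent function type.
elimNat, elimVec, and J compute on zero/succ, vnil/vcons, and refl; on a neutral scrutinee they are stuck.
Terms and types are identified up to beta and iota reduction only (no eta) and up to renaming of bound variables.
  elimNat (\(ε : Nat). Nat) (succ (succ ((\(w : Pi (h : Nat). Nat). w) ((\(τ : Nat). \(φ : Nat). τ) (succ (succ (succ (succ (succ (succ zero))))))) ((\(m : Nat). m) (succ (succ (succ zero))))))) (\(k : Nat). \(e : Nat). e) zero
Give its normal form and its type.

resulting normal form:
  succ (succ (succ (succ (succ (succ (succ (succ zero)))))))
the term's type:
  Nat
observation: 4 normal-order steps normalize the term, beginning with an elimNat iota-redex.


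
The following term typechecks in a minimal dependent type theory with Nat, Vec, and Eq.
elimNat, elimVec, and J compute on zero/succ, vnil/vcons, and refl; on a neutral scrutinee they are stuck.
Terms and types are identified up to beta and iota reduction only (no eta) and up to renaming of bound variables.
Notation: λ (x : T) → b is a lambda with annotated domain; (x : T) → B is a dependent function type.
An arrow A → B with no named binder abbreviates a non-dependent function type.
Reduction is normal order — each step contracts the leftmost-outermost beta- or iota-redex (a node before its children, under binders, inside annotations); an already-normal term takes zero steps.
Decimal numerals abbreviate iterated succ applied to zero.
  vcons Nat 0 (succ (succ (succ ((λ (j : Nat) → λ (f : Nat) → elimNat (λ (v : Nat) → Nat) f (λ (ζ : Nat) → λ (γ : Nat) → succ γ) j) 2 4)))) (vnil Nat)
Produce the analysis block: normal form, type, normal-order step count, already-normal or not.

reduced normal form:
  vcons Nat 0 9 (vnil Nat)
the term's type:
  Vec Nat 1
normal-order step count: 9
started in normal form: no
first redex: a beta-redex


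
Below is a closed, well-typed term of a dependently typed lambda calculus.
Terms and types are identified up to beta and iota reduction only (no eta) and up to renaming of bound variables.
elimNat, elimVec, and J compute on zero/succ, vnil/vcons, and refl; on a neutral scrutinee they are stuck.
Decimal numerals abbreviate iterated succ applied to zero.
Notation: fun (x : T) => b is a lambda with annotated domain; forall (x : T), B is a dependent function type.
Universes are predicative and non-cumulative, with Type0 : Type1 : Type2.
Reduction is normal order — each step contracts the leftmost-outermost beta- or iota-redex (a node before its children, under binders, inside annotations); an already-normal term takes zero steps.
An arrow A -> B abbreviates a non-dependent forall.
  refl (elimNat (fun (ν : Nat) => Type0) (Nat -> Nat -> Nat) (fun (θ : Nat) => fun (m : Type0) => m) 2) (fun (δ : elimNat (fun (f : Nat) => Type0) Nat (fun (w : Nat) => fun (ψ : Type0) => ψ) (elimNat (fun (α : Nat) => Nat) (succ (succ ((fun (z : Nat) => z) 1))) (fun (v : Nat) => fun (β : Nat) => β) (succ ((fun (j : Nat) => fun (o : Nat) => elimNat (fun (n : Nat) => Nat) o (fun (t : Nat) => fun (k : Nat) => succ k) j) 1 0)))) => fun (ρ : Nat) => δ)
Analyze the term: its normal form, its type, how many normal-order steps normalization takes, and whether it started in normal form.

resulting normal form:
  refl (Nat -> Nat -> Nat) (fun (ν : Nat) => fun (θ : Nat) => ν)
the term's type:
  Eq (Nat -> Nat -> Nat) (fun (ν : Nat) => fun (θ : Nat) => ν) (fun (m : Nat) => fun (δ : Nat) => m)
normal-order step count: 31
already normal: no
first contracted redex: an elimNat iota-redex


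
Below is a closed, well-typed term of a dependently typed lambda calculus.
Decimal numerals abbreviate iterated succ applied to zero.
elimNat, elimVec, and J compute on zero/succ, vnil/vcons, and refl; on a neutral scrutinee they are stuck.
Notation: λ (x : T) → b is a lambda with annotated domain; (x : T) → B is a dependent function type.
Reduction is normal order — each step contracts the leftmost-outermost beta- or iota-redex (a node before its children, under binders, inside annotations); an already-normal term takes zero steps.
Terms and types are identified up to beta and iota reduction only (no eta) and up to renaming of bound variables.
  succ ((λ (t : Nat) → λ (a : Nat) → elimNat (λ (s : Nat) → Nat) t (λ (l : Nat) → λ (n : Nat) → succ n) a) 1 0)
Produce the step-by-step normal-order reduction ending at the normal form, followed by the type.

normal-order reduction:
  succ ((λ (t : Nat) → λ (a : Nat) → elimNat (λ (s : Nat) → Nat) t (λ (l : Nat) → λ (n : Nat) → succ n) a) 1 0)
  ~> succ ((λ (t : Nat) → elimNat (λ (a : Nat) → Nat) 1 (λ (s : Nat) → λ (l : Nat) → succ l) t) 0)
  ~> succ (elimNat (λ (t : Nat) → Nat) 1 (λ (a : Nat) → λ (s : Nat) → succ s) 0)
  ~> 2
inferred type:
  Nat


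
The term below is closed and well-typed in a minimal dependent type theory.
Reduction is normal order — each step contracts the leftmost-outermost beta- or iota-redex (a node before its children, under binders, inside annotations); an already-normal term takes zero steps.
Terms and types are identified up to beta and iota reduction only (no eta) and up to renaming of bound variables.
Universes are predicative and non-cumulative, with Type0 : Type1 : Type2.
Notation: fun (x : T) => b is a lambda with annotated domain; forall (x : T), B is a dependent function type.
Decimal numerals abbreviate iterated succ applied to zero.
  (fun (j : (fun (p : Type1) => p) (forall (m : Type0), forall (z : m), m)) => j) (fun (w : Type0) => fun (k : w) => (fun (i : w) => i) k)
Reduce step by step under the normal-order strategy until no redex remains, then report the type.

normal-order reduction:
  (fun (j : (fun (p : Type1) => p) (forall (m : Type0), forall (z : m), m)) => j) (fun (w : Type0) => fun (k : w) => (fun (i : w) => i) k)
  ~> fun (j : Type0) => fun (p : j) => (fun (m : j) => m) p
  ~> fun (j : Type0) => fun (p : j) => p
inferred type:
  forall (j : Type0), forall (p : j), j


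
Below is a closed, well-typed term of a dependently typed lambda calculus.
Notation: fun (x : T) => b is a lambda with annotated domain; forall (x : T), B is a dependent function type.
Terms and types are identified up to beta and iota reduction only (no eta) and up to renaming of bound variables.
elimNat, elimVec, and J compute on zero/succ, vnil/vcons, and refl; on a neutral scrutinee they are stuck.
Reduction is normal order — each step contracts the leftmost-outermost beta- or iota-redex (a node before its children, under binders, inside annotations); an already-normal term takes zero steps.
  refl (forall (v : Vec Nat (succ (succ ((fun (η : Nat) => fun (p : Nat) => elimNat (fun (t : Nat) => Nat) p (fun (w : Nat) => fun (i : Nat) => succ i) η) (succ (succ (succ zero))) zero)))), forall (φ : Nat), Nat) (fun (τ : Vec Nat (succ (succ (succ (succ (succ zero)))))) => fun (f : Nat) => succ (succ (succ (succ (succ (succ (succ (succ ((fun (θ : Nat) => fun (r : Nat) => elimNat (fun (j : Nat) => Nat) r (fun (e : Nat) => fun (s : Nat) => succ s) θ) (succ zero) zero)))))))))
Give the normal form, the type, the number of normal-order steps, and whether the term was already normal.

normal form:
  refl (forall (v : Vec Nat (succ (succ (succ (succ (succ zero)))))), forall (η : Nat), Nat) (fun (p : Vec Nat (succ (succ (succ (succ (succ zero)))))) => fun (t : Nat) => succ (succ (succ (succ (succ (succ (succ (succ (succ zero)))))))))
type:
  Eq (forall (v : Vec Nat (succ (succ (succ (succ (succ zero)))))), forall (η : Nat), Nat) (fun (p : Vec Nat (succ (succ (succ (succ (succ zero)))))) => fun (t : Nat) => succ (succ (succ (succ (succ (succ (succ (succ (succ zero))))))))) (fun (w : Vec Nat (succ (succ (succ (succ (succ zero)))))) => fun (i : Nat) => succ (succ (succ (succ (succ (succ (succ (succ (succ zero)))))))))
reduction steps (normal order): 18
term was already normal: no
first contracted redex: a beta-redex


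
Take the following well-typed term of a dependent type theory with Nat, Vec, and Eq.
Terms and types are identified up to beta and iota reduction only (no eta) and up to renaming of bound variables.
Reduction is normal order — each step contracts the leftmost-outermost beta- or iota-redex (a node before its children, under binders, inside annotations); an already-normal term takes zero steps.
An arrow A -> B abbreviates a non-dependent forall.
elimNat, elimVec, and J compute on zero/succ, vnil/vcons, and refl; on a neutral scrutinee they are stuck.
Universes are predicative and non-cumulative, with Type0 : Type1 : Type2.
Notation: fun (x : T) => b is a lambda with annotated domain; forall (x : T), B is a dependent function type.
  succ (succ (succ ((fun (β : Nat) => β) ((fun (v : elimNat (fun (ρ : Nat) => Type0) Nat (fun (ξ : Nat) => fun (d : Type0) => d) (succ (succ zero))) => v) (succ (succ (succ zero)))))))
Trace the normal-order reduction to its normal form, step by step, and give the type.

normal-order reduction:
  succ (succ (succ ((fun (β : Nat) => β) ((fun (v : elimNat (fun (ρ : Nat) => Type0) Nat (fun (ξ : Nat) => fun (d : Type0) => d) (succ (succ zero))) => v) (succ (succ (succ zero)))))))
  ~> succ (succ (succ ((fun (β : elimNat (fun (v : Nat) => Type0) Nat (fun (ρ : Nat) => fun (ξ : Type0) => ξ) (succ (succ zero))) => β) (succ (succ (succ zero))))))
  ~> succ (succ (succ (succ (succ (succ zero)))))
the term's type:
  Nat


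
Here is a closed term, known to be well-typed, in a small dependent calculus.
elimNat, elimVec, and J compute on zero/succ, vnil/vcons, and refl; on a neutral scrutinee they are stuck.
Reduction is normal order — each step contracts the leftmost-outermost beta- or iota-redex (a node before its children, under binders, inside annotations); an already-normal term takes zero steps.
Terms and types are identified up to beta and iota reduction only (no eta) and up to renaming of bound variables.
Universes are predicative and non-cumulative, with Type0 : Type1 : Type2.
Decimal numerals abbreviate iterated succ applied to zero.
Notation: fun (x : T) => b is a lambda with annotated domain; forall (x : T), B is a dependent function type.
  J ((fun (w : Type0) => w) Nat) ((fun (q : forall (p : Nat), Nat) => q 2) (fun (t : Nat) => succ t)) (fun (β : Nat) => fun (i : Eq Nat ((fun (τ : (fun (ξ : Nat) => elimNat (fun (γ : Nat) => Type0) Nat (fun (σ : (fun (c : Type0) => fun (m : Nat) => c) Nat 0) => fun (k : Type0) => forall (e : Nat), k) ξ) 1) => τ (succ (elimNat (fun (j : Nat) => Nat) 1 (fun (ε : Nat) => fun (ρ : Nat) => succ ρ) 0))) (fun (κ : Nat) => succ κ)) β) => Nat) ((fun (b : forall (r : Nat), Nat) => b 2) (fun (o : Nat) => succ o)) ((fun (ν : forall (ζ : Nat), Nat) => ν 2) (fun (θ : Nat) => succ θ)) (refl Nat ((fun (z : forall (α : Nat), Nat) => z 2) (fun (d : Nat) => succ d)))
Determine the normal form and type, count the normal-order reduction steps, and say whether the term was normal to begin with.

resulting normal form:
  3
type:
  Nat
reduction steps (normal order): 3
term was already normal: no
first contracted redex: a J iota-redex


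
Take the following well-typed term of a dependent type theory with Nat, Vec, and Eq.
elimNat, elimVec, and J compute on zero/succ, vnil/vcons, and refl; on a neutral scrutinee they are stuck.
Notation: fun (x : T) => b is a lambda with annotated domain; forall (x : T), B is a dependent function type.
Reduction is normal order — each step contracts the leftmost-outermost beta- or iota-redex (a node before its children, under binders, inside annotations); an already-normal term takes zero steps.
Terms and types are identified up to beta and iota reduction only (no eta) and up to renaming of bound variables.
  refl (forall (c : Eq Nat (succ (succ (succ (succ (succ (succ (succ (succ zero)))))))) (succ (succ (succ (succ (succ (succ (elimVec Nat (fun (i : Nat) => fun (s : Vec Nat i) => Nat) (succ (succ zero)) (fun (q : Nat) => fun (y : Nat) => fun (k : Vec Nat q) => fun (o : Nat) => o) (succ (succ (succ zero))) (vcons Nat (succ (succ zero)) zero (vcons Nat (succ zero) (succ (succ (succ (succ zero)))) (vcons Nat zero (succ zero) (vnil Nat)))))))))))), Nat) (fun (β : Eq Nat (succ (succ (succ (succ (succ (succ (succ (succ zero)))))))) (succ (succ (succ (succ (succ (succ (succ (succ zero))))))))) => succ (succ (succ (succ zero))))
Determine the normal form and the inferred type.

reduced normal form:
  refl (forall (c : Eq Nat (succ (succ (succ (succ (succ (succ (succ (succ zero)))))))) (succ (succ (succ (succ (succ (succ (succ (succ zero))))))))), Nat) (fun (i : Eq Nat (succ (succ (succ (succ (succ (succ (succ (succ zero)))))))) (succ (succ (succ (succ (succ (succ (succ (succ zero))))))))) => succ (succ (succ (succ zero))))
the term's type:
  Eq (forall (c : Eq Nat (succ (succ (succ (succ (succ (succ (succ (succ zero)))))))) (succ (succ (succ (succ (succ (succ (succ (succ zero))))))))), Nat) (fun (i : Eq Nat (succ (succ (succ (succ (succ (succ (succ (succ zero)))))))) (succ (succ (succ (succ (succ (succ (succ (succ zero))))))))) => succ (succ (succ (succ zero)))) (fun (s : Eq Nat (succ (succ (succ (succ (succ (succ (succ (succ zero)))))))) (succ (succ (succ (succ (succ (succ (succ (succ zero))))))))) => succ (succ (succ (succ zero))))


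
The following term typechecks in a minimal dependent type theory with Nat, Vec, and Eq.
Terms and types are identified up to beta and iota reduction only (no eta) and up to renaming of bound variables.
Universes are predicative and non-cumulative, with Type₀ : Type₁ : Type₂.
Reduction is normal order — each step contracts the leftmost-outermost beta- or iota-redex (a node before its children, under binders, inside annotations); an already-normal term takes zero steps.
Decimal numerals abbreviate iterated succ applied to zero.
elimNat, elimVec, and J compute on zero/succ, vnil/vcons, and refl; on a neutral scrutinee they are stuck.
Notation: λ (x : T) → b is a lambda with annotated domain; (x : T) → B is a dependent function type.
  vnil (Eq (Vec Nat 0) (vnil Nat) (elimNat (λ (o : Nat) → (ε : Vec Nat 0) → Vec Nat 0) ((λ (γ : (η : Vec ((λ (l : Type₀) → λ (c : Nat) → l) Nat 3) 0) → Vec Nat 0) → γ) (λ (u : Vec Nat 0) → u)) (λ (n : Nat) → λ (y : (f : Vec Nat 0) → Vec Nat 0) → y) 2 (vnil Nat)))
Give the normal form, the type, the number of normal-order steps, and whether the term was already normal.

normal form:
  vnil (Eq (Vec Nat 0) (vnil Nat) (vnil Nat))
type:
  Vec (Eq (Vec Nat 0) (vnil Nat) (vnil Nat)) 0
reduction steps (normal order): 9
started in normal form: no
first contracted redex: an elimNat iota-redex


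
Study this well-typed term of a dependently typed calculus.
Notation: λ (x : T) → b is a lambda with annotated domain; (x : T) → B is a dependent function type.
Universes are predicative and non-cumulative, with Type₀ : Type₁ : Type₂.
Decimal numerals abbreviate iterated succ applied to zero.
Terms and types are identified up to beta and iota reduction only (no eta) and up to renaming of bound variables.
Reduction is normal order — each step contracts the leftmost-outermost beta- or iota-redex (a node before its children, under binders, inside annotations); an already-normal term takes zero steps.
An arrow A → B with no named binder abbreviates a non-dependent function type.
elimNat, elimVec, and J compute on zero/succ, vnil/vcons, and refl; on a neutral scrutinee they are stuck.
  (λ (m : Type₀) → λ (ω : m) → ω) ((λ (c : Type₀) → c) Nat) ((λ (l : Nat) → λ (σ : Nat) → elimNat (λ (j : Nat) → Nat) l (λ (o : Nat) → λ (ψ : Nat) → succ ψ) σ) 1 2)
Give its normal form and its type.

resulting normal form:
  3
type:
  Nat


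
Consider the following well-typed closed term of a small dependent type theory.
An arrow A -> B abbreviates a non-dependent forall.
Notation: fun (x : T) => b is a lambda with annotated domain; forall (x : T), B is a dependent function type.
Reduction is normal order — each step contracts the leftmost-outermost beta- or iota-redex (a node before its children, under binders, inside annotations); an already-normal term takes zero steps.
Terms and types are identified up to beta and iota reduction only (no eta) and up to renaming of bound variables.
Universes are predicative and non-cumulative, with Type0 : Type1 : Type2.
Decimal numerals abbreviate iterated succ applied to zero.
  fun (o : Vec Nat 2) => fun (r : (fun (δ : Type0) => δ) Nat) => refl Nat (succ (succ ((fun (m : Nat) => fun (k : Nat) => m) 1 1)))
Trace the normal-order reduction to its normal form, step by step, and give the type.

reduction (normal order):
  fun (o : Vec Nat 2) => fun (r : (fun (δ : Type0) => δ) Nat) => refl Nat (succ (succ ((fun (m : Nat) => fun (k : Nat) => m) 1 1)))
  ~> fun (o : Vec Nat 2) => fun (r : Nat) => refl Nat (succ (succ ((fun (δ : Nat) => fun (m : Nat) => δ) 1 1)))
  ~> fun (o : Vec Nat 2) => fun (r : Nat) => refl Nat (succ (succ ((fun (δ : Nat) => 1) 1)))
  ~> fun (o : Vec Nat 2) => fun (r : Nat) => refl Nat 3
type:
  Vec Nat 2 -> Nat -> Eq Nat 3 3


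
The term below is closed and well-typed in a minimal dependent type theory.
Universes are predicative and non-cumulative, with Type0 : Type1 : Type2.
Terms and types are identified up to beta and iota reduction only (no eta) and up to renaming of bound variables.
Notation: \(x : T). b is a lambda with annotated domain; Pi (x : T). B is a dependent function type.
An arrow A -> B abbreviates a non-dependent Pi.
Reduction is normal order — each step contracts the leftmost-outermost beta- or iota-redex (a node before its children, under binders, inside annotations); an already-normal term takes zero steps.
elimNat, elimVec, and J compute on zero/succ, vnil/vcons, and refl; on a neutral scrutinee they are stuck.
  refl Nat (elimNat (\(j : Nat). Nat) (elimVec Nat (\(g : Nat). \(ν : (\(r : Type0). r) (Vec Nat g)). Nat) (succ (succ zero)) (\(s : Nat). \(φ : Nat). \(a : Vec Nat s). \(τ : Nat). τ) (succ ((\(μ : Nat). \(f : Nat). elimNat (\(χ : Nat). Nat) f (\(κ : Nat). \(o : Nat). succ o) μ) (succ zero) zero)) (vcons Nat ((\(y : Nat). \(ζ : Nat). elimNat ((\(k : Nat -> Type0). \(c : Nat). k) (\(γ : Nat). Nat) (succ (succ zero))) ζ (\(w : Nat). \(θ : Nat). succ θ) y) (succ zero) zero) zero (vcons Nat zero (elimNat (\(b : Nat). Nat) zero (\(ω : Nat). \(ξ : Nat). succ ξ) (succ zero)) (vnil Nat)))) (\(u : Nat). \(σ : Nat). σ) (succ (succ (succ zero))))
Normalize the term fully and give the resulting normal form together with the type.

normal form:
  refl Nat (succ (succ zero))
type:
  Eq Nat (succ (succ zero)) (succ (succ zero))
observation: normalization takes exactly 21 steps under the normal-order strategy.


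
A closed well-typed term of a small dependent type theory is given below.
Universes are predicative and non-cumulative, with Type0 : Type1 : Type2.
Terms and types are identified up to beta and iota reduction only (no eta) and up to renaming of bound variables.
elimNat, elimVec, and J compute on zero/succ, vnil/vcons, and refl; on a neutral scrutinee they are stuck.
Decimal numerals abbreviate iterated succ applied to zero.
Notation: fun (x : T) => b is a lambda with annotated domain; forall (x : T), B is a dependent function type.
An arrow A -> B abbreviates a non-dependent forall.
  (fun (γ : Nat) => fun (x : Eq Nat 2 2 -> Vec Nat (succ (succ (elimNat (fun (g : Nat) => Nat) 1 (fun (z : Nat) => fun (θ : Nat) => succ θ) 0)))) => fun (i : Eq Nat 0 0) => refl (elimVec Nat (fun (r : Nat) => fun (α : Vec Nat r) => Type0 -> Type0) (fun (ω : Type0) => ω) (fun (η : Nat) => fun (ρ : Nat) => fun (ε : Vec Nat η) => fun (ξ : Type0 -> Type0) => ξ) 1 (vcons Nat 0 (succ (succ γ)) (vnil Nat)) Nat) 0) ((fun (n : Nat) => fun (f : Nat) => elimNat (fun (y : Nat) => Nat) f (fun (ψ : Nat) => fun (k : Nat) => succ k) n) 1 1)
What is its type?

the term's type:
  (Eq Nat 2 2 -> Vec Nat 3) -> Eq Nat 0 0 -> Eq Nat 0 0


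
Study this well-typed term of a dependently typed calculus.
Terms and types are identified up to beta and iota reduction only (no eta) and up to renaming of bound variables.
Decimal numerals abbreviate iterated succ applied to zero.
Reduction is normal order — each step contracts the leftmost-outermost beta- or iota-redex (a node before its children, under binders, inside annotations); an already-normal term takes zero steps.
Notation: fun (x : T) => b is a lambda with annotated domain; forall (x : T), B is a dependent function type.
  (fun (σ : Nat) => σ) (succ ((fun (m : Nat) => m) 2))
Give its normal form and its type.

reduced normal form:
  3
inferred type:
  Nat


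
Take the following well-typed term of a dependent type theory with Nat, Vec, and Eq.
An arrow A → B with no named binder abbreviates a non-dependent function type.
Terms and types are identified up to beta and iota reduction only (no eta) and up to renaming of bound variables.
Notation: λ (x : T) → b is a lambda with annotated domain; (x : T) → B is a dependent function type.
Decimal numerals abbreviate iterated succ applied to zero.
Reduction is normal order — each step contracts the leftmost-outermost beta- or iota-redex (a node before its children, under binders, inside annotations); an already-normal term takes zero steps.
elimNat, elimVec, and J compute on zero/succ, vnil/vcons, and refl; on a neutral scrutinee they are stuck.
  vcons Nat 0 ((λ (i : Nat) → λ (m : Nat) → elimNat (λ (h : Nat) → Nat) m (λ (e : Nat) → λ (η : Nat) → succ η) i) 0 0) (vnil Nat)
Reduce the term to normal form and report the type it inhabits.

resulting normal form:
  vcons Nat 0 0 (vnil Nat)
inferred type:
  Vec Nat 1


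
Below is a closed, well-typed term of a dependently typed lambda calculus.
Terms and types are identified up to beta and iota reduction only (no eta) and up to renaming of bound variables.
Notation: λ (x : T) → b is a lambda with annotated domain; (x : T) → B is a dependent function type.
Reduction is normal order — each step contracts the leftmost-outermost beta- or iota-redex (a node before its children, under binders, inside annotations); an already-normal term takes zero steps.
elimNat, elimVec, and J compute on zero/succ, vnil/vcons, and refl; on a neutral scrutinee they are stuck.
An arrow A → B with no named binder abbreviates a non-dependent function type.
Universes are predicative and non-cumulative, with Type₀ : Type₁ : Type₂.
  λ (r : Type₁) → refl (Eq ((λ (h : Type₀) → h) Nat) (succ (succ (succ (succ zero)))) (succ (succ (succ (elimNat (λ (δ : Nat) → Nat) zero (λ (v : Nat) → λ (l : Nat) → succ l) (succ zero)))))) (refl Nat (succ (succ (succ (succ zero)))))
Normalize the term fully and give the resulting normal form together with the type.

normal form:
  λ (r : Type₁) → refl (Eq Nat (succ (succ (succ (succ zero)))) (succ (succ (succ (succ zero))))) (refl Nat (succ (succ (succ (succ zero)))))
type:
  Type₁ → Eq (Eq Nat (succ (succ (succ (succ zero)))) (succ (succ (succ (succ zero))))) (refl Nat (succ (succ (succ (succ zero))))) (refl Nat (succ (succ (succ (succ zero)))))
observation: 5 normal-order steps separate the term from its normal form.


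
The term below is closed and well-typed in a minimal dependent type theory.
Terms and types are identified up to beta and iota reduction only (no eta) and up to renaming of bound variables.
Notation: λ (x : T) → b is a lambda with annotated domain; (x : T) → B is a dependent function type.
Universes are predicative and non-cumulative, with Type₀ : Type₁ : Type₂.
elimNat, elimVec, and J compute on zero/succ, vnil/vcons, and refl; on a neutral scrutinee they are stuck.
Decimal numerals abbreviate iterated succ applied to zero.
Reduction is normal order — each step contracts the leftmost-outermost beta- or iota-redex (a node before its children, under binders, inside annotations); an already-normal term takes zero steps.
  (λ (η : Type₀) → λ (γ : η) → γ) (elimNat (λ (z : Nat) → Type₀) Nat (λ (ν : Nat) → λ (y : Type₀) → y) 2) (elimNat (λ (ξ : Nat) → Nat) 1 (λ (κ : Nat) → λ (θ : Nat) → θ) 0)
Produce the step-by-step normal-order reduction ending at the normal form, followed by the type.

reduction (normal order):
  (λ (η : Type₀) → λ (γ : η) → γ) (elimNat (λ (z : Nat) → Type₀) Nat (λ (ν : Nat) → λ (y : Type₀) → y) 2) (elimNat (λ (ξ : Nat) → Nat) 1 (λ (κ : Nat) → λ (θ : Nat) → θ) 0)
  ~> (λ (η : elimNat (λ (γ : Nat) → Type₀) Nat (λ (z : Nat) → λ (ν : Type₀) → ν) 2) → η) (elimNat (λ (y : Nat) → Nat) 1 (λ (ξ : Nat) → λ (κ : Nat) → κ) 0)
  ~> elimNat (λ (η : Nat) → Nat) 1 (λ (γ : Nat) → λ (z : Nat) → z) 0
  ~> 1
type:
  Nat


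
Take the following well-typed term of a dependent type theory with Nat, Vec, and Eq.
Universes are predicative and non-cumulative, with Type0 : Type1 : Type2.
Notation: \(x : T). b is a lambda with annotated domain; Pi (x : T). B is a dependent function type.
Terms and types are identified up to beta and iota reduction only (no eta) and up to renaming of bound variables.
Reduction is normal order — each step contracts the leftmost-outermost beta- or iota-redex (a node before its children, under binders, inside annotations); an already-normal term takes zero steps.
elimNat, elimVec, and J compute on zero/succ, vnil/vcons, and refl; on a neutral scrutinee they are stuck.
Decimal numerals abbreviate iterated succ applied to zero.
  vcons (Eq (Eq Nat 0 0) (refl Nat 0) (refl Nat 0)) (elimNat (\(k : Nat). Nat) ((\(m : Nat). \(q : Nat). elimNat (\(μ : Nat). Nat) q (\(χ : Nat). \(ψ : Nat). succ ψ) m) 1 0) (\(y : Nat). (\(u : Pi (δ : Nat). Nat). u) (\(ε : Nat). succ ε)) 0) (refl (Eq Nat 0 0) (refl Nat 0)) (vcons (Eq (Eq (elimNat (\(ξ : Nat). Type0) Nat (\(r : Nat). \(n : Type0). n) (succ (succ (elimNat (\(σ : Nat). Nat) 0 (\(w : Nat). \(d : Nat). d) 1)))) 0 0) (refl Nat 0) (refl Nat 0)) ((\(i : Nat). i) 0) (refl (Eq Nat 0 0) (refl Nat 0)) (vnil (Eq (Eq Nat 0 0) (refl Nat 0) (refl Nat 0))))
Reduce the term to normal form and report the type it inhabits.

resulting normal form:
  vcons (Eq (Eq Nat 0 0) (refl Nat 0) (refl Nat 0)) 1 (refl (Eq Nat 0 0) (refl Nat 0)) (vcons (Eq (Eq Nat 0 0) (refl Nat 0) (refl Nat 0)) 0 (refl (Eq Nat 0 0) (refl Nat 0)) (vnil (Eq (Eq Nat 0 0) (refl Nat 0) (refl Nat 0))))
inferred type:
  Vec (Eq (Eq Nat 0 0) (refl Nat 0) (refl Nat 0)) 2
observation: reduction starts at an elimNat iota-redex, and 19 normal-order steps reach the normal form.


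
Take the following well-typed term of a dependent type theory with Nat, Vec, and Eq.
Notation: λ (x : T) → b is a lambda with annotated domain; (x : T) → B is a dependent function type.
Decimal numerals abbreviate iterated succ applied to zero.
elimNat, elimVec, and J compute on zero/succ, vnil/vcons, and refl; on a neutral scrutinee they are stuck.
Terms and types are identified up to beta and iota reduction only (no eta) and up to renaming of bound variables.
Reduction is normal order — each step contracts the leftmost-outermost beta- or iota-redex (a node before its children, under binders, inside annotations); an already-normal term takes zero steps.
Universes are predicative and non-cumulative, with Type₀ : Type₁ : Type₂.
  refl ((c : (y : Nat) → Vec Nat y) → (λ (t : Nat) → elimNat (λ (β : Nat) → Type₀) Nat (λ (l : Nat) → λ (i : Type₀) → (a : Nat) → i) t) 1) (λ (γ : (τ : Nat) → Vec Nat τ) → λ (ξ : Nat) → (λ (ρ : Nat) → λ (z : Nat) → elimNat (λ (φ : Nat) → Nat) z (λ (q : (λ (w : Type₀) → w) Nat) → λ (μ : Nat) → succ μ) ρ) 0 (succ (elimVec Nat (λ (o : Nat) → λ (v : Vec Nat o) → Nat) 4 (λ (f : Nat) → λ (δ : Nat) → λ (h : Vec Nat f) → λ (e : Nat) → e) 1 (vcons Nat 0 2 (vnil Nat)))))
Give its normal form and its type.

reduced normal form:
  refl ((c : (y : Nat) → Vec Nat y) → (t : Nat) → Nat) (λ (β : (l : Nat) → Vec Nat l) → λ (i : Nat) → 5)
inferred type:
  Eq ((c : (y : Nat) → Vec Nat y) → (t : Nat) → Nat) (λ (β : (l : Nat) → Vec Nat l) → λ (i : Nat) → 5) (λ (a : (γ : Nat) → Vec Nat γ) → λ (τ : Nat) → 5)
observation: contracting a beta-redex first, the term normalizes in 14 steps.


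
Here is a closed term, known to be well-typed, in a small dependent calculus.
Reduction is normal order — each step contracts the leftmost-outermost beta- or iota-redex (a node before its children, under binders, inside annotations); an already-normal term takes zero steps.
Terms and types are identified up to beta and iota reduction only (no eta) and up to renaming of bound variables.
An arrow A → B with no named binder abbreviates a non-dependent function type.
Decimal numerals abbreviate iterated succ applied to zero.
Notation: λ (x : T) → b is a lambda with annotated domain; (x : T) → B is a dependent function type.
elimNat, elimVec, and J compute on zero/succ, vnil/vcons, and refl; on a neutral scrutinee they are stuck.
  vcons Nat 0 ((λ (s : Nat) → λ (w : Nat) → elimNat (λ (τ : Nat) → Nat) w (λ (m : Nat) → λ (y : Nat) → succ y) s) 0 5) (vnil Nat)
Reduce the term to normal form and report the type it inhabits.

reduced normal form:
  vcons Nat 0 5 (vnil Nat)
type:
  Vec Nat 1


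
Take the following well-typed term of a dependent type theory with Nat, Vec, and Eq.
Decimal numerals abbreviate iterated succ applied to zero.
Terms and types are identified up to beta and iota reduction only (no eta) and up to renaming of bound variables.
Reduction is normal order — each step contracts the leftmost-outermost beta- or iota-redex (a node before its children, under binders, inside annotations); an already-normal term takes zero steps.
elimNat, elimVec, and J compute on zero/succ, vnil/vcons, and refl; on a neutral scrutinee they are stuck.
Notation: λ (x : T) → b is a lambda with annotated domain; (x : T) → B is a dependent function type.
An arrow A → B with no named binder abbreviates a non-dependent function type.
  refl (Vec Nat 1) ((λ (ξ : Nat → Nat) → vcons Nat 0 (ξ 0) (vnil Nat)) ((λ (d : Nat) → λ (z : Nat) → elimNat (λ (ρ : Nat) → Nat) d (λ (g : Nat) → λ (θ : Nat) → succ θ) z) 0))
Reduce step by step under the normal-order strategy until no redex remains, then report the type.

reduction (normal order):
  refl (Vec Nat 1) ((λ (ξ : Nat → Nat) → vcons Nat 0 (ξ 0) (vnil Nat)) ((λ (d : Nat) → λ (z : Nat) → elimNat (λ (ρ : Nat) → Nat) d (λ (g : Nat) → λ (θ : Nat) → succ θ) z) 0))
  ~> refl (Vec Nat 1) (vcons Nat 0 ((λ (ξ : Nat) → λ (d : Nat) → elimNat (λ (z : Nat) → Nat) ξ (λ (ρ : Nat) → λ (g : Nat) → succ g) d) 0 0) (vnil Nat))
  ~> refl (Vec Nat 1) (vcons Nat 0 ((λ (ξ : Nat) → elimNat (λ (d : Nat) → Nat) 0 (λ (z : Nat) → λ (ρ : Nat) → succ ρ) ξ) 0) (vnil Nat))
  ~> refl (Vec Nat 1) (vcons Nat 0 (elimNat (λ (ξ : Nat) → Nat) 0 (λ (d : Nat) → λ (z : Nat) → succ z) 0) (vnil Nat))
  ~> refl (Vec Nat 1) (vcons Nat 0 0 (vnil Nat))
the term's type:
  Eq (Vec Nat 1) (vcons Nat 0 0 (vnil Nat)) (vcons Nat 0 0 (vnil Nat))


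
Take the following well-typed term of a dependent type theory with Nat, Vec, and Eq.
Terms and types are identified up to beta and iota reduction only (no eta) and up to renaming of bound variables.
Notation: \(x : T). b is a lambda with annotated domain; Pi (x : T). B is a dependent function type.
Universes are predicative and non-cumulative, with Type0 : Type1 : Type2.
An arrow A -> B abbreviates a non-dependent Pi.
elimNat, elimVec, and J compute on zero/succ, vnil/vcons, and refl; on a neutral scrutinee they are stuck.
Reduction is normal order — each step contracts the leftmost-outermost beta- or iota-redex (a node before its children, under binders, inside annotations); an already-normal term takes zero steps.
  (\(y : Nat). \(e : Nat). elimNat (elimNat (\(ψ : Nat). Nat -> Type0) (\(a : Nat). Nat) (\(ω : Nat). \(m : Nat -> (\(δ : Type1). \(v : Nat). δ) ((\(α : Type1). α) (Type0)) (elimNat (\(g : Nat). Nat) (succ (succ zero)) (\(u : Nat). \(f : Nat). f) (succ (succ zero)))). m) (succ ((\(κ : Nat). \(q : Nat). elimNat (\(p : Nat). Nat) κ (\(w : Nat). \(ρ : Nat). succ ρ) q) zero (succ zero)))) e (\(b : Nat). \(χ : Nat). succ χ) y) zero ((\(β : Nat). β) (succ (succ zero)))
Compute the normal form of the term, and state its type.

reduced normal form:
  succ (succ zero)
inferred type:
  Nat
observation: the term reaches its normal form after 4 normal-order steps.


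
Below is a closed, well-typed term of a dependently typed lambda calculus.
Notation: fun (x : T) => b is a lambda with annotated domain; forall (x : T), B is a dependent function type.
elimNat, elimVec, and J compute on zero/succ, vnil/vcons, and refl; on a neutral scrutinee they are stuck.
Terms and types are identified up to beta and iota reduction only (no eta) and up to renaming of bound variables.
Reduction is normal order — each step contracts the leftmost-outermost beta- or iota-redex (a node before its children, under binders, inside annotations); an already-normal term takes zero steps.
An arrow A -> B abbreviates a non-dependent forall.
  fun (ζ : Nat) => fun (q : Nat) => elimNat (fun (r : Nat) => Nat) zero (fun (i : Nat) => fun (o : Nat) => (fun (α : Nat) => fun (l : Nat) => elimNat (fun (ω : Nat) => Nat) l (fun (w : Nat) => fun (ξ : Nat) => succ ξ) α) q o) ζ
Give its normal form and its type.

resulting normal form:
  fun (ζ : Nat) => fun (q : Nat) => elimNat (fun (r : Nat) => Nat) zero (fun (i : Nat) => fun (o : Nat) => elimNat (fun (α : Nat) => Nat) o (fun (l : Nat) => fun (ω : Nat) => succ ω) q) ζ
type:
  Nat -> Nat -> Nat
observation: 2 normal-order steps separate the term from its normal form.
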